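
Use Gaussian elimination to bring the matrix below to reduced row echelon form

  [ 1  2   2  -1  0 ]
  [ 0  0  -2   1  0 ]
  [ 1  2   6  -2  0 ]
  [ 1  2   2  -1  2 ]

Subtract R1 from R3.
  [ 1  2   2  -1  0 ]
  [ 0  0  -2   1  0 ]
  [ 0  0   4  -1  0 ]
  [ 1  2   2  -1  2 ]
Subtract R1 from R4.
  [ 1  2   2  -1  0 ]
  [ 0  0  -2   1  0 ]
  [ 0  0   4  -1  0 ]
  [ 0  0   0   0  2 ]
Multiply R2 by -1/2.
  [ 1  2  2    -1  0 ]
  [ 0  0  1  -1/2  0 ]
  [ 0  0  4    -1  0 ]
  [ 0  0  0     0  2 ]
Subtract 4 times R2 from R3.
  [ 1  2  2    -1  0 ]
  [ 0  0  1  -1/2  0 ]
  [ 0  0  0     1  0 ]
  [ 0  0  0     0  2 ]
Multiply R4 by 1/2.
  [ 1  2  2    -1  0 ]
  [ 0  0  1  -1/2  0 ]
  [ 0  0  0     1  0 ]
  [ 0  0  0     0  1 ]
Add 1/2 times R3 to R2.
  [ 1  2  2  -1  0 ]
  [ 0  0  1   0  0 ]
  [ 0  0  0   1  0 ]
  [ 0  0  0   0  1 ]
Add R3 to R1.
  [ 1  2  2  0  0 ]
  [ 0  0  1  0  0 ]
  [ 0  0  0  1  0 ]
  [ 0  0  0  0  1 ]
Subtract 2 times R2 from R1.
  [ 1  2  0  0  0 ]
  [ 0  0  1  0  0 ]
  [ 0  0  0  1  0 ]
  [ 0  0  0  0  1 ]

[[1, 2, 0, 0, 0], [0, 0, 1, 0, 0], [0, 0, 0, 1, 0], [0, 0, 0, 0, 1]]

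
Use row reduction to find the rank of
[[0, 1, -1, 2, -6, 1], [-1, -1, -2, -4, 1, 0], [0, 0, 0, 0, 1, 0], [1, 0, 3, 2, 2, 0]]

rank = 4

R1 <-> R2
  [ -1  -1  -2  -4   1  0 ]
  [  0   1  -1   2  -6  1 ]
  [  0   0   0   0   1  0 ]
  [  1   0   3   2   2  0 ]
R1 ← -1·R1
  [ 1  1   2  4  -1  0 ]
  [ 0  1  -1  2  -6  1 ]
  [ 0  0   0  0   1  0 ]
  [ 1  0   3  2   2  0 ]
R4 ← R4 − R1
  [ 1   1   2   4  -1  0 ]
  [ 0   1  -1   2  -6  1 ]
  [ 0   0   0   0   1  0 ]
  [ 0  -1   1  -2   3  0 ]
R4 ← R4 + R2
  [ 1  1   2  4  -1  0 ]
  [ 0  1  -1  2  -6  1 ]
  [ 0  0   0  0   1  0 ]
  [ 0  0   0  0  -3  1 ]
R4 ← R4 + 3·R3
  [ 1  1   2  4  -1  0 ]
  [ 0  1  -1  2  -6  1 ]
  [ 0  0   0  0   1  0 ]
  [ 0  0   0  0   0  1 ]
R2 ← R2 − R4
  [ 1  1   2  4  -1  0 ]
  [ 0  1  -1  2  -6  0 ]
  [ 0  0   0  0   1  0 ]
  [ 0  0   0  0   0  1 ]
R2 ← R2 + 6·R3
  [ 1  1   2  4  -1  0 ]
  [ 0  1  -1  2   0  0 ]
  [ 0  0   0  0   1  0 ]
  [ 0  0   0  0   0  1 ]
R1 ← R1 + R3
  [ 1  1   2  4  0  0 ]
  [ 0  1  -1  2  0  0 ]
  [ 0  0   0  0  1  0 ]
  [ 0  0   0  0  0  1 ]
R1 ← R1 − R2
  [ 1  0   3  2  0  0 ]
  [ 0  1  -1  2  0  0 ]
  [ 0  0   0  0  1  0 ]
  [ 0  0   0  0  0  1 ]
The reduced form has 4 nonzero rows.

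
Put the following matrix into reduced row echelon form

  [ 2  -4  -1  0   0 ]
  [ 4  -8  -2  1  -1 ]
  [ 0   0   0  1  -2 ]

[[1, -2, -1/2, 0, 0], [0, 0, 0, 1, 0], [0, 0, 0, 0, 1]]

ρ1 := 1/2·ρ1
  [ 1  -2  -1/2  0   0 ]
  [ 4  -8    -2  1  -1 ]
  [ 0   0     0  1  -2 ]
ρ2 := ρ2 − 4·ρ1
  [ 1  -2  -1/2  0   0 ]
  [ 0   0     0  1  -1 ]
  [ 0   0     0  1  -2 ]
ρ3 := ρ3 − ρ2
  [ 1  -2  -1/2  0   0 ]
  [ 0   0     0  1  -1 ]
  [ 0   0     0  0  -1 ]
ρ3 := -1·ρ3
  [ 1  -2  -1/2  0   0 ]
  [ 0   0     0  1  -1 ]
  [ 0   0     0  0   1 ]
ρ2 := ρ2 + ρ3
  [ 1  -2  -1/2  0  0 ]
  [ 0   0     0  1  0 ]
  [ 0   0     0  0  1 ]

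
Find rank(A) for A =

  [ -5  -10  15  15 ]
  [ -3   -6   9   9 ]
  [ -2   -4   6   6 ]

Multiply r1 by -1/5.
  [  1   2  -3  -3 ]
  [ -3  -6   9   9 ]
  [ -2  -4   6   6 ]
Add 3 times r1 to r2.
  [  1   2  -3  -3 ]
  [  0   0   0   0 ]
  [ -2  -4   6   6 ]
Add 2 times r1 to r3.
  [ 1  2  -3  -3 ]
  [ 0  0   0   0 ]
  [ 0  0   0   0 ]
The reduced form has 1 nonzero row.

rank = 1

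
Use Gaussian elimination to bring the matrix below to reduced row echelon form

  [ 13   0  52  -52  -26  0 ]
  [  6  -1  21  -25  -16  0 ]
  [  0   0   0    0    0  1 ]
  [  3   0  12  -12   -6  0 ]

ρ1 -> 1/13·ρ1
  [ 1   0   4   -4   -2  0 ]
  [ 6  -1  21  -25  -16  0 ]
  [ 0   0   0    0    0  1 ]
  [ 3   0  12  -12   -6  0 ]
ρ2 -> ρ2 − 6·ρ1
  [ 1   0   4   -4  -2  0 ]
  [ 0  -1  -3   -1  -4  0 ]
  [ 0   0   0    0   0  1 ]
  [ 3   0  12  -12  -6  0 ]
ρ4 -> ρ4 − 3·ρ1
  [ 1   0   4  -4  -2  0 ]
  [ 0  -1  -3  -1  -4  0 ]
  [ 0   0   0   0   0  1 ]
  [ 0   0   0   0   0  0 ]
ρ2 -> -1·ρ2
  [ 1  0  4  -4  -2  0 ]
  [ 0  1  3   1   4  0 ]
  [ 0  0  0   0   0  1 ]
  [ 0  0  0   0   0  0 ]

[[1, 0, 4, -4, -2, 0], [0, 1, 3, 1, 4, 0], [0, 0, 0, 0, 0, 1], [0, 0, 0, 0, 0, 0]]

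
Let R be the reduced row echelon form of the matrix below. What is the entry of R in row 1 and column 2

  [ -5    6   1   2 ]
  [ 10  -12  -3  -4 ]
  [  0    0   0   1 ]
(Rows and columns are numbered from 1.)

-6/5

Multiply R1 by -1/5.
  [  1  -6/5  -1/5  -2/5 ]
  [ 10   -12    -3    -4 ]
  [  0     0     0     1 ]
Subtract 10 times R1 from R2.
  [ 1  -6/5  -1/5  -2/5 ]
  [ 0     0    -1     0 ]
  [ 0     0     0     1 ]
Multiply R2 by -1.
  [ 1  -6/5  -1/5  -2/5 ]
  [ 0     0     1     0 ]
  [ 0     0     0     1 ]
Add 2/5 times R3 to R1.
  [ 1  -6/5  -1/5  0 ]
  [ 0     0     1  0 ]
  [ 0     0     0  1 ]
Add 1/5 times R2 to R1.
  [ 1  -6/5  0  0 ]
  [ 0     0  1  0 ]
  [ 0     0  0  1 ]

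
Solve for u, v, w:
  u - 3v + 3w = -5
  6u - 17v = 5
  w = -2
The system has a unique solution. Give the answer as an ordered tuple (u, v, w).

Form the augmented matrix and row-reduce:
  [ 1   -3  3  |  -5 ]
  [ 6  -17  0  |   5 ]
  [ 0    0  1  |  -2 ]
Subtract 6 times R1 from R2.
  [ 1  -3    3  |  -5 ]
  [ 0   1  -18  |  35 ]
  [ 0   0    1  |  -2 ]
Add 18 times R3 to R2.
  [ 1  -3  3  |  -5 ]
  [ 0   1  0  |  -1 ]
  [ 0   0  1  |  -2 ]
Subtract 3 times R3 from R1.
  [ 1  -3  0  |   1 ]
  [ 0   1  0  |  -1 ]
  [ 0   0  1  |  -2 ]
Add 3 times R2 to R1.
  [ 1  0  0  |  -2 ]
  [ 0  1  0  |  -1 ]
  [ 0  0  1  |  -2 ]
Reading off the last column: u = -2, v = -1, w = -2.

(-2, -1, -2)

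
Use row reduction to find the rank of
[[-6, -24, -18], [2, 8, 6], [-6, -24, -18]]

rank = 1

Multiply ρ1 by -1/6.
  [  1    4    3 ]
  [  2    8    6 ]
  [ -6  -24  -18 ]
Subtract 2 times ρ1 from ρ2.
  [  1    4    3 ]
  [  0    0    0 ]
  [ -6  -24  -18 ]
Add 6 times ρ1 to ρ3.
  [ 1  4  3 ]
  [ 0  0  0 ]
  [ 0  0  0 ]
The reduced form has 1 nonzero row.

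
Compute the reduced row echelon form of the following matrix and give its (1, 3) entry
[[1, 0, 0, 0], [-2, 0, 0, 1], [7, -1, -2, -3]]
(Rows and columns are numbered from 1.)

r2 → r2 + 2·r1
  [ 1   0   0   0 ]
  [ 0   0   0   1 ]
  [ 7  -1  -2  -3 ]
r3 → r3 − 7·r1
  [ 1   0   0   0 ]
  [ 0   0   0   1 ]
  [ 0  -1  -2  -3 ]
r2 ↔ r3
  [ 1   0   0   0 ]
  [ 0  -1  -2  -3 ]
  [ 0   0   0   1 ]
r2 → -1·r2
  [ 1  0  0  0 ]
  [ 0  1  2  3 ]
  [ 0  0  0  1 ]
r2 → r2 − 3·r3
  [ 1  0  0  0 ]
  [ 0  1  2  0 ]
  [ 0  0  0  1 ]

0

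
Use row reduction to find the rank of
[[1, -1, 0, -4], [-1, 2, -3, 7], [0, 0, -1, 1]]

R2 → R2 + R1
  [ 1  -1   0  -4 ]
  [ 0   1  -3   3 ]
  [ 0   0  -1   1 ]
R3 → -1·R3
  [ 1  -1   0  -4 ]
  [ 0   1  -3   3 ]
  [ 0   0   1  -1 ]
R2 → R2 + 3·R3
  [ 1  -1  0  -4 ]
  [ 0   1  0   0 ]
  [ 0   0  1  -1 ]
R1 → R1 + R2
  [ 1  0  0  -4 ]
  [ 0  1  0   0 ]
  [ 0  0  1  -1 ]
The reduced form has 3 nonzero rows.

rank = 3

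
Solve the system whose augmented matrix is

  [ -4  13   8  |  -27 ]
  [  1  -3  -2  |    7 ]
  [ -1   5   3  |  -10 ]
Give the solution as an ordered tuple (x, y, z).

(0, 1, -5)

R1 := -1/4·R1
R2 := R2 − R1
R3 := R3 + R1
R2 := 4·R2
R3 := R3 − 7/4·R2
R1 := R1 + 2·R3
R1 := R1 + 13/4·R2
Reading off the last column: x = 0, y = 1, z = -5.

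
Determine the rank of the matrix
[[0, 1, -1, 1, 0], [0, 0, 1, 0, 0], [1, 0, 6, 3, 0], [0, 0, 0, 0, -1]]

rank = 4

r1 ↔ r3
  [ 1  0   6  3   0 ]
  [ 0  0   1  0   0 ]
  [ 0  1  -1  1   0 ]
  [ 0  0   0  0  -1 ]
r2 ↔ r3
  [ 1  0   6  3   0 ]
  [ 0  1  -1  1   0 ]
  [ 0  0   1  0   0 ]
  [ 0  0   0  0  -1 ]
r4 ← -1·r4
  [ 1  0   6  3  0 ]
  [ 0  1  -1  1  0 ]
  [ 0  0   1  0  0 ]
  [ 0  0   0  0  1 ]
r2 ← r2 + r3
  [ 1  0  6  3  0 ]
  [ 0  1  0  1  0 ]
  [ 0  0  1  0  0 ]
  [ 0  0  0  0  1 ]
r1 ← r1 − 6·r3
  [ 1  0  0  3  0 ]
  [ 0  1  0  1  0 ]
  [ 0  0  1  0  0 ]
  [ 0  0  0  0  1 ]
The reduced form has 4 nonzero rows.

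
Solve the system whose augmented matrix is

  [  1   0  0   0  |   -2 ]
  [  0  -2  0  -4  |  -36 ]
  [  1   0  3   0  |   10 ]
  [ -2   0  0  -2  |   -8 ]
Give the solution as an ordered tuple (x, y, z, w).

(-2, 6, 4, 6)

R3 → R3 − R1
  [  1   0  0   0  |   -2 ]
  [  0  -2  0  -4  |  -36 ]
  [  0   0  3   0  |   12 ]
  [ -2   0  0  -2  |   -8 ]
R4 → R4 + 2·R1
  [ 1   0  0   0  |   -2 ]
  [ 0  -2  0  -4  |  -36 ]
  [ 0   0  3   0  |   12 ]
  [ 0   0  0  -2  |  -12 ]
R2 → -1/2·R2
  [ 1  0  0   0  |   -2 ]
  [ 0  1  0   2  |   18 ]
  [ 0  0  3   0  |   12 ]
  [ 0  0  0  -2  |  -12 ]
R3 → 1/3·R3
  [ 1  0  0   0  |   -2 ]
  [ 0  1  0   2  |   18 ]
  [ 0  0  1   0  |    4 ]
  [ 0  0  0  -2  |  -12 ]
R4 → -1/2·R4
  [ 1  0  0  0  |  -2 ]
  [ 0  1  0  2  |  18 ]
  [ 0  0  1  0  |   4 ]
  [ 0  0  0  1  |   6 ]
R2 → R2 − 2·R4
  [ 1  0  0  0  |  -2 ]
  [ 0  1  0  0  |   6 ]
  [ 0  0  1  0  |   4 ]
  [ 0  0  0  1  |   6 ]
Reading off the last column: x = -2, y = 6, z = 4, w = 6.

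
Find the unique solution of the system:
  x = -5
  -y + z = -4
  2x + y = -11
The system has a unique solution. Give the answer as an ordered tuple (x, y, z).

Form the augmented matrix and row-reduce:
  [ 1   0  0  |   -5 ]
  [ 0  -1  1  |   -4 ]
  [ 2   1  0  |  -11 ]
R3 := R3 − 2·R1
  [ 1   0  0  |  -5 ]
  [ 0  -1  1  |  -4 ]
  [ 0   1  0  |  -1 ]
R2 := -1·R2
  [ 1  0   0  |  -5 ]
  [ 0  1  -1  |   4 ]
  [ 0  1   0  |  -1 ]
R3 := R3 − R2
  [ 1  0   0  |  -5 ]
  [ 0  1  -1  |   4 ]
  [ 0  0   1  |  -5 ]
R2 := R2 + R3
  [ 1  0  0  |  -5 ]
  [ 0  1  0  |  -1 ]
  [ 0  0  1  |  -5 ]
Reading off the last column: x = -5, y = -1, z = -5.

(-5, -1, -5)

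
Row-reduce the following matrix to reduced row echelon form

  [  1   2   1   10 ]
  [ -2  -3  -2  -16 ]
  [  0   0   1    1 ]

[[1, 0, 0, 1], [0, 1, 0, 4], [0, 0, 1, 1]]

Add 2 times R1 to R2.
  [ 1  2  1  10 ]
  [ 0  1  0   4 ]
  [ 0  0  1   1 ]
Subtract R3 from R1.
  [ 1  2  0  9 ]
  [ 0  1  0  4 ]
  [ 0  0  1  1 ]
Subtract 2 times R2 from R1.
  [ 1  0  0  1 ]
  [ 0  1  0  4 ]
  [ 0  0  1  1 ]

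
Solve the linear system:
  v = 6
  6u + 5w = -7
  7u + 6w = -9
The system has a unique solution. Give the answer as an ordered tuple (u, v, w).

Form the augmented matrix and row-reduce:
  [ 0  1  0  |   6 ]
  [ 6  0  5  |  -7 ]
  [ 7  0  6  |  -9 ]
ρ1 <-> ρ2
  [ 6  0  5  |  -7 ]
  [ 0  1  0  |   6 ]
  [ 7  0  6  |  -9 ]
ρ1 := 1/6·ρ1
  [ 1  0  5/6  |  -7/6 ]
  [ 0  1    0  |     6 ]
  [ 7  0    6  |    -9 ]
ρ3 := ρ3 − 7·ρ1
  [ 1  0  5/6  |  -7/6 ]
  [ 0  1    0  |     6 ]
  [ 0  0  1/6  |  -5/6 ]
ρ3 := 6·ρ3
  [ 1  0  5/6  |  -7/6 ]
  [ 0  1    0  |     6 ]
  [ 0  0    1  |    -5 ]
ρ1 := ρ1 − 5/6·ρ3
  [ 1  0  0  |   3 ]
  [ 0  1  0  |   6 ]
  [ 0  0  1  |  -5 ]
Reading off the last column: u = 3, v = 6, w = -5.

(3, 6, -5)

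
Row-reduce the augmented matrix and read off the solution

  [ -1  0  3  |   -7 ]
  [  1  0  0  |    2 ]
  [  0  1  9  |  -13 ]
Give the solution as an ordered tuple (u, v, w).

R1 → -1·R1
R2 → R2 − R1
R2 <=> R3
R3 → 1/3·R3
R2 → R2 − 9·R3
R1 → R1 + 3·R3
Reading off the last column: u = 2, v = 2, w = -5/3.

(2, 2, -5/3)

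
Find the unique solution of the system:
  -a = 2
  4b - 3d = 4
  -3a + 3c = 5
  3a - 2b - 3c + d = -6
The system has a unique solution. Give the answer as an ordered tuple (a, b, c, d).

Form the augmented matrix and row-reduce:
  [ -1   0   0   0  |   2 ]
  [  0   4   0  -3  |   4 ]
  [ -3   0   3   0  |   5 ]
  [  3  -2  -3   1  |  -6 ]
R1 ← -1·R1
  [  1   0   0   0  |  -2 ]
  [  0   4   0  -3  |   4 ]
  [ -3   0   3   0  |   5 ]
  [  3  -2  -3   1  |  -6 ]
R3 ← R3 + 3·R1
  [ 1   0   0   0  |  -2 ]
  [ 0   4   0  -3  |   4 ]
  [ 0   0   3   0  |  -1 ]
  [ 3  -2  -3   1  |  -6 ]
R4 ← R4 − 3·R1
  [ 1   0   0   0  |  -2 ]
  [ 0   4   0  -3  |   4 ]
  [ 0   0   3   0  |  -1 ]
  [ 0  -2  -3   1  |   0 ]
R2 ← 1/4·R2
  [ 1   0   0     0  |  -2 ]
  [ 0   1   0  -3/4  |   1 ]
  [ 0   0   3     0  |  -1 ]
  [ 0  -2  -3     1  |   0 ]
R4 ← R4 + 2·R2
  [ 1  0   0     0  |  -2 ]
  [ 0  1   0  -3/4  |   1 ]
  [ 0  0   3     0  |  -1 ]
  [ 0  0  -3  -1/2  |   2 ]
R3 ← 1/3·R3
  [ 1  0   0     0  |    -2 ]
  [ 0  1   0  -3/4  |     1 ]
  [ 0  0   1     0  |  -1/3 ]
  [ 0  0  -3  -1/2  |     2 ]
R4 ← R4 + 3·R3
  [ 1  0  0     0  |    -2 ]
  [ 0  1  0  -3/4  |     1 ]
  [ 0  0  1     0  |  -1/3 ]
  [ 0  0  0  -1/2  |     1 ]
R4 ← -2·R4
  [ 1  0  0     0  |    -2 ]
  [ 0  1  0  -3/4  |     1 ]
  [ 0  0  1     0  |  -1/3 ]
  [ 0  0  0     1  |    -2 ]
R2 ← R2 + 3/4·R4
  [ 1  0  0  0  |    -2 ]
  [ 0  1  0  0  |  -1/2 ]
  [ 0  0  1  0  |  -1/3 ]
  [ 0  0  0  1  |    -2 ]
Reading off the last column: a = -2, b = -1/2, c = -1/3, d = -2.

(-2, -1/2, -1/3, -2)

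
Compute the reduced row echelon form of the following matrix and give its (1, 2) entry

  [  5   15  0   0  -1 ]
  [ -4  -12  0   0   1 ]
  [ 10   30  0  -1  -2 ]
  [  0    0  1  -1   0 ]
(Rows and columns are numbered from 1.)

Multiply R1 by 1/5.
  [  1    3  0   0  -1/5 ]
  [ -4  -12  0   0     1 ]
  [ 10   30  0  -1    -2 ]
  [  0    0  1  -1     0 ]
Add 4 times R1 to R2.
  [  1   3  0   0  -1/5 ]
  [  0   0  0   0   1/5 ]
  [ 10  30  0  -1    -2 ]
  [  0   0  1  -1     0 ]
Subtract 10 times R1 from R3.
  [ 1  3  0   0  -1/5 ]
  [ 0  0  0   0   1/5 ]
  [ 0  0  0  -1     0 ]
  [ 0  0  1  -1     0 ]
Swap R2 and R4.
  [ 1  3  0   0  -1/5 ]
  [ 0  0  1  -1     0 ]
  [ 0  0  0  -1     0 ]
  [ 0  0  0   0   1/5 ]
Multiply R3 by -1.
  [ 1  3  0   0  -1/5 ]
  [ 0  0  1  -1     0 ]
  [ 0  0  0   1     0 ]
  [ 0  0  0   0   1/5 ]
Multiply R4 by 5.
  [ 1  3  0   0  -1/5 ]
  [ 0  0  1  -1     0 ]
  [ 0  0  0   1     0 ]
  [ 0  0  0   0     1 ]
Add 1/5 times R4 to R1.
  [ 1  3  0   0  0 ]
  [ 0  0  1  -1  0 ]
  [ 0  0  0   1  0 ]
  [ 0  0  0   0  1 ]
Add R3 to R2.
  [ 1  3  0  0  0 ]
  [ 0  0  1  0  0 ]
  [ 0  0  0  1  0 ]
  [ 0  0  0  0  1 ]

3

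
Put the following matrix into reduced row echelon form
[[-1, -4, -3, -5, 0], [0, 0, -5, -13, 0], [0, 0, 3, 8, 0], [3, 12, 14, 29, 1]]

R1 → -1·R1
  [ 1   4   3    5  0 ]
  [ 0   0  -5  -13  0 ]
  [ 0   0   3    8  0 ]
  [ 3  12  14   29  1 ]
R4 → R4 − 3·R1
  [ 1  4   3    5  0 ]
  [ 0  0  -5  -13  0 ]
  [ 0  0   3    8  0 ]
  [ 0  0   5   14  1 ]
R2 → -1/5·R2
  [ 1  4  3     5  0 ]
  [ 0  0  1  13/5  0 ]
  [ 0  0  3     8  0 ]
  [ 0  0  5    14  1 ]
R3 → R3 − 3·R2
  [ 1  4  3     5  0 ]
  [ 0  0  1  13/5  0 ]
  [ 0  0  0   1/5  0 ]
  [ 0  0  5    14  1 ]
R4 → R4 − 5·R2
  [ 1  4  3     5  0 ]
  [ 0  0  1  13/5  0 ]
  [ 0  0  0   1/5  0 ]
  [ 0  0  0     1  1 ]
R3 → 5·R3
  [ 1  4  3     5  0 ]
  [ 0  0  1  13/5  0 ]
  [ 0  0  0     1  0 ]
  [ 0  0  0     1  1 ]
R4 → R4 − R3
  [ 1  4  3     5  0 ]
  [ 0  0  1  13/5  0 ]
  [ 0  0  0     1  0 ]
  [ 0  0  0     0  1 ]
R2 → R2 − 13/5·R3
  [ 1  4  3  5  0 ]
  [ 0  0  1  0  0 ]
  [ 0  0  0  1  0 ]
  [ 0  0  0  0  1 ]
R1 → R1 − 5·R3
  [ 1  4  3  0  0 ]
  [ 0  0  1  0  0 ]
  [ 0  0  0  1  0 ]
  [ 0  0  0  0  1 ]
R1 → R1 − 3·R2
  [ 1  4  0  0  0 ]
  [ 0  0  1  0  0 ]
  [ 0  0  0  1  0 ]
  [ 0  0  0  0  1 ]

[[1, 4, 0, 0, 0], [0, 0, 1, 0, 0], [0, 0, 0, 1, 0], [0, 0, 0, 0, 1]]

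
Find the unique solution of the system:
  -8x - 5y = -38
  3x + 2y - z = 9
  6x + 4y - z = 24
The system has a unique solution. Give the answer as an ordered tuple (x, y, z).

(1, 6, 6)

Form the augmented matrix and row-reduce:
  [ -8  -5   0  |  -38 ]
  [  3   2  -1  |    9 ]
  [  6   4  -1  |   24 ]
R1 -> -1/8·R1
  [ 1  5/8   0  |  19/4 ]
  [ 3    2  -1  |     9 ]
  [ 6    4  -1  |    24 ]
R2 -> R2 − 3·R1
  [ 1  5/8   0  |   19/4 ]
  [ 0  1/8  -1  |  -21/4 ]
  [ 6    4  -1  |     24 ]
R3 -> R3 − 6·R1
  [ 1  5/8   0  |   19/4 ]
  [ 0  1/8  -1  |  -21/4 ]
  [ 0  1/4  -1  |   -9/2 ]
R2 -> 8·R2
  [ 1  5/8   0  |  19/4 ]
  [ 0    1  -8  |   -42 ]
  [ 0  1/4  -1  |  -9/2 ]
R3 -> R3 − 1/4·R2
  [ 1  5/8   0  |  19/4 ]
  [ 0    1  -8  |   -42 ]
  [ 0    0   1  |     6 ]
R2 -> R2 + 8·R3
  [ 1  5/8  0  |  19/4 ]
  [ 0    1  0  |     6 ]
  [ 0    0  1  |     6 ]
R1 -> R1 − 5/8·R2
  [ 1  0  0  |  1 ]
  [ 0  1  0  |  6 ]
  [ 0  0  1  |  6 ]
Reading off the last column: x = 1, y = 6, z = 6.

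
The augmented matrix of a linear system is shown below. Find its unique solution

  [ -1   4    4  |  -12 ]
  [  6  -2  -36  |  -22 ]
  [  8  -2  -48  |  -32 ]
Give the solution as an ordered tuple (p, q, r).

ρ1 → -1·ρ1
  [ 1  -4   -4  |   12 ]
  [ 6  -2  -36  |  -22 ]
  [ 8  -2  -48  |  -32 ]
ρ2 → ρ2 − 6·ρ1
  [ 1  -4   -4  |   12 ]
  [ 0  22  -12  |  -94 ]
  [ 8  -2  -48  |  -32 ]
ρ3 → ρ3 − 8·ρ1
  [ 1  -4   -4  |    12 ]
  [ 0  22  -12  |   -94 ]
  [ 0  30  -16  |  -128 ]
ρ2 → 1/22·ρ2
  [ 1  -4     -4  |      12 ]
  [ 0   1  -6/11  |  -47/11 ]
  [ 0  30    -16  |    -128 ]
ρ3 → ρ3 − 30·ρ2
  [ 1  -4     -4  |      12 ]
  [ 0   1  -6/11  |  -47/11 ]
  [ 0   0   4/11  |    2/11 ]
ρ3 → 11/4·ρ3
  [ 1  -4     -4  |      12 ]
  [ 0   1  -6/11  |  -47/11 ]
  [ 0   0      1  |     1/2 ]
ρ2 → ρ2 + 6/11·ρ3
  [ 1  -4  -4  |   12 ]
  [ 0   1   0  |   -4 ]
  [ 0   0   1  |  1/2 ]
ρ1 → ρ1 + 4·ρ3
  [ 1  -4  0  |   14 ]
  [ 0   1  0  |   -4 ]
  [ 0   0  1  |  1/2 ]
ρ1 → ρ1 + 4·ρ2
  [ 1  0  0  |   -2 ]
  [ 0  1  0  |   -4 ]
  [ 0  0  1  |  1/2 ]
Reading off the last column: p = -2, q = -4, r = 1/2.

(-2, -4, 1/2)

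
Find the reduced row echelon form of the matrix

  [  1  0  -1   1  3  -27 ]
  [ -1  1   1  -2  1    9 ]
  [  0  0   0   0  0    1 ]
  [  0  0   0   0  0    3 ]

R2 -> R2 + R1
  [ 1  0  -1   1  3  -27 ]
  [ 0  1   0  -1  4  -18 ]
  [ 0  0   0   0  0    1 ]
  [ 0  0   0   0  0    3 ]
R4 -> R4 − 3·R3
  [ 1  0  -1   1  3  -27 ]
  [ 0  1   0  -1  4  -18 ]
  [ 0  0   0   0  0    1 ]
  [ 0  0   0   0  0    0 ]
R2 -> R2 + 18·R3
  [ 1  0  -1   1  3  -27 ]
  [ 0  1   0  -1  4    0 ]
  [ 0  0   0   0  0    1 ]
  [ 0  0   0   0  0    0 ]
R1 -> R1 + 27·R3
  [ 1  0  -1   1  3  0 ]
  [ 0  1   0  -1  4  0 ]
  [ 0  0   0   0  0  1 ]
  [ 0  0   0   0  0  0 ]

[[1, 0, -1, 1, 3, 0], [0, 1, 0, -1, 4, 0], [0, 0, 0, 0, 0, 1], [0, 0, 0, 0, 0, 0]]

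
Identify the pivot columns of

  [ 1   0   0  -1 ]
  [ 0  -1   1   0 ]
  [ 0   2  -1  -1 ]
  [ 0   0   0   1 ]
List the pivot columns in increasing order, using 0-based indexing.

0, 1, 2, 3

Multiply R2 by -1.
  [ 1  0   0  -1 ]
  [ 0  1  -1   0 ]
  [ 0  2  -1  -1 ]
  [ 0  0   0   1 ]
Subtract 2 times R2 from R3.
  [ 1  0   0  -1 ]
  [ 0  1  -1   0 ]
  [ 0  0   1  -1 ]
  [ 0  0   0   1 ]
Add R4 to R3.
  [ 1  0   0  -1 ]
  [ 0  1  -1   0 ]
  [ 0  0   1   0 ]
  [ 0  0   0   1 ]
Add R4 to R1.
  [ 1  0   0  0 ]
  [ 0  1  -1  0 ]
  [ 0  0   1  0 ]
  [ 0  0   0  1 ]
Add R3 to R2.
  [ 1  0  0  0 ]
  [ 0  1  0  0 ]
  [ 0  0  1  0 ]
  [ 0  0  0  1 ]
Pivot columns are the columns containing a leading 1.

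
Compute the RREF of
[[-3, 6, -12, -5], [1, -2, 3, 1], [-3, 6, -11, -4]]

[[1, -2, 0, 0], [0, 0, 1, 0], [0, 0, 0, 1]]

R1 := -1/3·R1
  [  1  -2    4  5/3 ]
  [  1  -2    3    1 ]
  [ -3   6  -11   -4 ]
R2 := R2 − R1
  [  1  -2    4   5/3 ]
  [  0   0   -1  -2/3 ]
  [ -3   6  -11    -4 ]
R3 := R3 + 3·R1
  [ 1  -2   4   5/3 ]
  [ 0   0  -1  -2/3 ]
  [ 0   0   1     1 ]
R2 := -1·R2
  [ 1  -2  4  5/3 ]
  [ 0   0  1  2/3 ]
  [ 0   0  1    1 ]
R3 := R3 − R2
  [ 1  -2  4  5/3 ]
  [ 0   0  1  2/3 ]
  [ 0   0  0  1/3 ]
R3 := 3·R3
  [ 1  -2  4  5/3 ]
  [ 0   0  1  2/3 ]
  [ 0   0  0    1 ]
R2 := R2 − 2/3·R3
  [ 1  -2  4  5/3 ]
  [ 0   0  1    0 ]
  [ 0   0  0    1 ]
R1 := R1 − 5/3·R3
  [ 1  -2  4  0 ]
  [ 0   0  1  0 ]
  [ 0   0  0  1 ]
R1 := R1 − 4·R2
  [ 1  -2  0  0 ]
  [ 0   0  1  0 ]
  [ 0   0  0  1 ]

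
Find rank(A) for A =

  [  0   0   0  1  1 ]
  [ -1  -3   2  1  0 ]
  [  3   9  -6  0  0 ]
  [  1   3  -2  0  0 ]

rank = 3

R1 <=> R2
  [ -1  -3   2  1  0 ]
  [  0   0   0  1  1 ]
  [  3   9  -6  0  0 ]
  [  1   3  -2  0  0 ]
R1 → -1·R1
  [ 1  3  -2  -1  0 ]
  [ 0  0   0   1  1 ]
  [ 3  9  -6   0  0 ]
  [ 1  3  -2   0  0 ]
R3 → R3 − 3·R1
  [ 1  3  -2  -1  0 ]
  [ 0  0   0   1  1 ]
  [ 0  0   0   3  0 ]
  [ 1  3  -2   0  0 ]
R4 → R4 − R1
  [ 1  3  -2  -1  0 ]
  [ 0  0   0   1  1 ]
  [ 0  0   0   3  0 ]
  [ 0  0   0   1  0 ]
R3 → R3 − 3·R2
  [ 1  3  -2  -1   0 ]
  [ 0  0   0   1   1 ]
  [ 0  0   0   0  -3 ]
  [ 0  0   0   1   0 ]
R4 → R4 − R2
  [ 1  3  -2  -1   0 ]
  [ 0  0   0   1   1 ]
  [ 0  0   0   0  -3 ]
  [ 0  0   0   0  -1 ]
R3 → -1/3·R3
  [ 1  3  -2  -1   0 ]
  [ 0  0   0   1   1 ]
  [ 0  0   0   0   1 ]
  [ 0  0   0   0  -1 ]
R4 → R4 + R3
  [ 1  3  -2  -1  0 ]
  [ 0  0   0   1  1 ]
  [ 0  0   0   0  1 ]
  [ 0  0   0   0  0 ]
R2 → R2 − R3
  [ 1  3  -2  -1  0 ]
  [ 0  0   0   1  0 ]
  [ 0  0   0   0  1 ]
  [ 0  0   0   0  0 ]
R1 → R1 + R2
  [ 1  3  -2  0  0 ]
  [ 0  0   0  1  0 ]
  [ 0  0   0  0  1 ]
  [ 0  0   0  0  0 ]
The reduced form has 3 nonzero rows.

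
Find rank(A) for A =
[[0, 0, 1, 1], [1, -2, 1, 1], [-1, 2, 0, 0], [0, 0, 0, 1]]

rank = 3

ρ1 <-> ρ2
ρ3 := ρ3 + ρ1
ρ3 := ρ3 − ρ2
ρ3 <-> ρ4
ρ2 := ρ2 − ρ3
ρ1 := ρ1 − ρ3
ρ1 := ρ1 − ρ2
The reduced form has 3 nonzero rows.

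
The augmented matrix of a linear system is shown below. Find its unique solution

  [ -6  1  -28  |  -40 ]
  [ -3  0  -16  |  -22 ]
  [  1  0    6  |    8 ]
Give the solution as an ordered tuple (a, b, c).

(2, 0, 1)

r1 -> -1/6·r1
  [  1  -1/6  14/3  |  20/3 ]
  [ -3     0   -16  |   -22 ]
  [  1     0     6  |     8 ]
r2 -> r2 + 3·r1
  [ 1  -1/6  14/3  |  20/3 ]
  [ 0  -1/2    -2  |    -2 ]
  [ 1     0     6  |     8 ]
r3 -> r3 − r1
  [ 1  -1/6  14/3  |  20/3 ]
  [ 0  -1/2    -2  |    -2 ]
  [ 0   1/6   4/3  |   4/3 ]
r2 -> -2·r2
  [ 1  -1/6  14/3  |  20/3 ]
  [ 0     1     4  |     4 ]
  [ 0   1/6   4/3  |   4/3 ]
r3 -> r3 − 1/6·r2
  [ 1  -1/6  14/3  |  20/3 ]
  [ 0     1     4  |     4 ]
  [ 0     0   2/3  |   2/3 ]
r3 -> 3/2·r3
  [ 1  -1/6  14/3  |  20/3 ]
  [ 0     1     4  |     4 ]
  [ 0     0     1  |     1 ]
r2 -> r2 − 4·r3
  [ 1  -1/6  14/3  |  20/3 ]
  [ 0     1     0  |     0 ]
  [ 0     0     1  |     1 ]
r1 -> r1 − 14/3·r3
  [ 1  -1/6  0  |  2 ]
  [ 0     1  0  |  0 ]
  [ 0     0  1  |  1 ]
r1 -> r1 + 1/6·r2
  [ 1  0  0  |  2 ]
  [ 0  1  0  |  0 ]
  [ 0  0  1  |  1 ]
Reading off the last column: a = 2, b = 0, c = 1.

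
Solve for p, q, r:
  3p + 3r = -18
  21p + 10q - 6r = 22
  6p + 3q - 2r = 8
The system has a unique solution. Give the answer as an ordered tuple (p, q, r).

Form the augmented matrix and row-reduce:
  [  3   0   3  |  -18 ]
  [ 21  10  -6  |   22 ]
  [  6   3  -2  |    8 ]
R1 → 1/3·R1
  [  1   0   1  |  -6 ]
  [ 21  10  -6  |  22 ]
  [  6   3  -2  |   8 ]
R2 → R2 − 21·R1
  [ 1   0    1  |   -6 ]
  [ 0  10  -27  |  148 ]
  [ 6   3   -2  |    8 ]
R3 → R3 − 6·R1
  [ 1   0    1  |   -6 ]
  [ 0  10  -27  |  148 ]
  [ 0   3   -8  |   44 ]
R2 → 1/10·R2
  [ 1  0       1  |    -6 ]
  [ 0  1  -27/10  |  74/5 ]
  [ 0  3      -8  |    44 ]
R3 → R3 − 3·R2
  [ 1  0       1  |    -6 ]
  [ 0  1  -27/10  |  74/5 ]
  [ 0  0    1/10  |  -2/5 ]
R3 → 10·R3
  [ 1  0       1  |    -6 ]
  [ 0  1  -27/10  |  74/5 ]
  [ 0  0       1  |    -4 ]
R2 → R2 + 27/10·R3
  [ 1  0  1  |  -6 ]
  [ 0  1  0  |   4 ]
  [ 0  0  1  |  -4 ]
R1 → R1 − R3
  [ 1  0  0  |  -2 ]
  [ 0  1  0  |   4 ]
  [ 0  0  1  |  -4 ]
Reading off the last column: p = -2, q = 4, r = -4.

(-2, 4, -4)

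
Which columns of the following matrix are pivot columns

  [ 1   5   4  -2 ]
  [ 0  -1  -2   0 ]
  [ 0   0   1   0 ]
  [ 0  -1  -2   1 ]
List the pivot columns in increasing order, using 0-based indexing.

R2 → -1·R2
R4 → R4 + R2
R1 → R1 + 2·R4
R2 → R2 − 2·R3
R1 → R1 − 4·R3
R1 → R1 − 5·R2
Pivot columns are the columns containing a leading 1.

0, 1, 2, 3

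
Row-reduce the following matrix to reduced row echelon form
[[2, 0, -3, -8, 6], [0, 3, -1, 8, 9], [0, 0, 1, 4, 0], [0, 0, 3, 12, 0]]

[[1, 0, 0, 2, 3], [0, 1, 0, 4, 3], [0, 0, 1, 4, 0], [0, 0, 0, 0, 0]]

ρ1 -> 1/2·ρ1
  [ 1  0  -3/2  -4  3 ]
  [ 0  3    -1   8  9 ]
  [ 0  0     1   4  0 ]
  [ 0  0     3  12  0 ]
ρ2 -> 1/3·ρ2
  [ 1  0  -3/2   -4  3 ]
  [ 0  1  -1/3  8/3  3 ]
  [ 0  0     1    4  0 ]
  [ 0  0     3   12  0 ]
ρ4 -> ρ4 − 3·ρ3
  [ 1  0  -3/2   -4  3 ]
  [ 0  1  -1/3  8/3  3 ]
  [ 0  0     1    4  0 ]
  [ 0  0     0    0  0 ]
ρ2 -> ρ2 + 1/3·ρ3
  [ 1  0  -3/2  -4  3 ]
  [ 0  1     0   4  3 ]
  [ 0  0     1   4  0 ]
  [ 0  0     0   0  0 ]
ρ1 -> ρ1 + 3/2·ρ3
  [ 1  0  0  2  3 ]
  [ 0  1  0  4  3 ]
  [ 0  0  1  4  0 ]
  [ 0  0  0  0  0 ]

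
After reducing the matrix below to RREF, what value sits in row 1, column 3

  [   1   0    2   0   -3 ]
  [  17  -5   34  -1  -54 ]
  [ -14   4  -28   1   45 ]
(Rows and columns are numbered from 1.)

2

Subtract 17 times ρ1 from ρ2.
Add 14 times ρ1 to ρ3.
Multiply ρ2 by -1/5.
Subtract 4 times ρ2 from ρ3.
Multiply ρ3 by 5.
Subtract 1/5 times ρ3 from ρ2.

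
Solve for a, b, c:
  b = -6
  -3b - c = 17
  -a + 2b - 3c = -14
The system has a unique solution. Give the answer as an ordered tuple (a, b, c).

Form the augmented matrix and row-reduce:
  [  0   1   0  |   -6 ]
  [  0  -3  -1  |   17 ]
  [ -1   2  -3  |  -14 ]
R1 <-> R3
R1 := -1·R1
R2 := -1/3·R2
R3 := R3 − R2
R3 := -3·R3
R2 := R2 − 1/3·R3
R1 := R1 − 3·R3
R1 := R1 + 2·R2
Reading off the last column: a = -1, b = -6, c = 1.

(-1, -6, 1)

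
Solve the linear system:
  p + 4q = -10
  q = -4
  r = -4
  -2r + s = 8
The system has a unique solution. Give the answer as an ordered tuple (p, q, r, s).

(6, -4, -4, 0)

Form the augmented matrix and row-reduce:
  [ 1  4   0  0  |  -10 ]
  [ 0  1   0  0  |   -4 ]
  [ 0  0   1  0  |   -4 ]
  [ 0  0  -2  1  |    8 ]
Add 2 times R3 to R4.
  [ 1  4  0  0  |  -10 ]
  [ 0  1  0  0  |   -4 ]
  [ 0  0  1  0  |   -4 ]
  [ 0  0  0  1  |    0 ]
Subtract 4 times R2 from R1.
  [ 1  0  0  0  |   6 ]
  [ 0  1  0  0  |  -4 ]
  [ 0  0  1  0  |  -4 ]
  [ 0  0  0  1  |   0 ]
Reading off the last column: p = 6, q = -4, r = -4, s = 0.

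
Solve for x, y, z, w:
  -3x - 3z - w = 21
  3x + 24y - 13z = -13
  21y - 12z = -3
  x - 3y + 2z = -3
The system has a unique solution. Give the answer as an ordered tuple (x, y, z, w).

Form the augmented matrix and row-reduce:
  [ -3   0   -3  -1  |   21 ]
  [  3  24  -13   0  |  -13 ]
  [  0  21  -12   0  |   -3 ]
  [  1  -3    2   0  |   -3 ]
Multiply R1 by -1/3.
  [ 1   0    1  1/3  |   -7 ]
  [ 3  24  -13    0  |  -13 ]
  [ 0  21  -12    0  |   -3 ]
  [ 1  -3    2    0  |   -3 ]
Subtract 3 times R1 from R2.
  [ 1   0    1  1/3  |  -7 ]
  [ 0  24  -16   -1  |   8 ]
  [ 0  21  -12    0  |  -3 ]
  [ 1  -3    2    0  |  -3 ]
Subtract R1 from R4.
  [ 1   0    1   1/3  |  -7 ]
  [ 0  24  -16    -1  |   8 ]
  [ 0  21  -12     0  |  -3 ]
  [ 0  -3    1  -1/3  |   4 ]
Multiply R2 by 1/24.
  [ 1   0     1    1/3  |   -7 ]
  [ 0   1  -2/3  -1/24  |  1/3 ]
  [ 0  21   -12      0  |   -3 ]
  [ 0  -3     1   -1/3  |    4 ]
Subtract 21 times R2 from R3.
  [ 1   0     1    1/3  |   -7 ]
  [ 0   1  -2/3  -1/24  |  1/3 ]
  [ 0   0     2    7/8  |  -10 ]
  [ 0  -3     1   -1/3  |    4 ]
Add 3 times R2 to R4.
  [ 1  0     1     1/3  |   -7 ]
  [ 0  1  -2/3   -1/24  |  1/3 ]
  [ 0  0     2     7/8  |  -10 ]
  [ 0  0    -1  -11/24  |    5 ]
Multiply R3 by 1/2.
  [ 1  0     1     1/3  |   -7 ]
  [ 0  1  -2/3   -1/24  |  1/3 ]
  [ 0  0     1    7/16  |   -5 ]
  [ 0  0    -1  -11/24  |    5 ]
Add R3 to R4.
  [ 1  0     1    1/3  |   -7 ]
  [ 0  1  -2/3  -1/24  |  1/3 ]
  [ 0  0     1   7/16  |   -5 ]
  [ 0  0     0  -1/48  |    0 ]
Multiply R4 by -48.
  [ 1  0     1    1/3  |   -7 ]
  [ 0  1  -2/3  -1/24  |  1/3 ]
  [ 0  0     1   7/16  |   -5 ]
  [ 0  0     0      1  |    0 ]
Subtract 7/16 times R4 from R3.
  [ 1  0     1    1/3  |   -7 ]
  [ 0  1  -2/3  -1/24  |  1/3 ]
  [ 0  0     1      0  |   -5 ]
  [ 0  0     0      1  |    0 ]
Add 1/24 times R4 to R2.
  [ 1  0     1  1/3  |   -7 ]
  [ 0  1  -2/3    0  |  1/3 ]
  [ 0  0     1    0  |   -5 ]
  [ 0  0     0    1  |    0 ]
Subtract 1/3 times R4 from R1.
  [ 1  0     1  0  |   -7 ]
  [ 0  1  -2/3  0  |  1/3 ]
  [ 0  0     1  0  |   -5 ]
  [ 0  0     0  1  |    0 ]
Add 2/3 times R3 to R2.
  [ 1  0  1  0  |  -7 ]
  [ 0  1  0  0  |  -3 ]
  [ 0  0  1  0  |  -5 ]
  [ 0  0  0  1  |   0 ]
Subtract R3 from R1.
  [ 1  0  0  0  |  -2 ]
  [ 0  1  0  0  |  -3 ]
  [ 0  0  1  0  |  -5 ]
  [ 0  0  0  1  |   0 ]
Reading off the last column: x = -2, y = -3, z = -5, w = 0.

(-2, -3, -5, 0)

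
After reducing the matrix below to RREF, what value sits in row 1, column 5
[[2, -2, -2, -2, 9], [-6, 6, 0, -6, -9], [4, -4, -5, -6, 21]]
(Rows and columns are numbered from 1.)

r1 → 1/2·r1
  [  1  -1  -1  -1  9/2 ]
  [ -6   6   0  -6   -9 ]
  [  4  -4  -5  -6   21 ]
r2 → r2 + 6·r1
  [ 1  -1  -1   -1  9/2 ]
  [ 0   0  -6  -12   18 ]
  [ 4  -4  -5   -6   21 ]
r3 → r3 − 4·r1
  [ 1  -1  -1   -1  9/2 ]
  [ 0   0  -6  -12   18 ]
  [ 0   0  -1   -2    3 ]
r2 → -1/6·r2
  [ 1  -1  -1  -1  9/2 ]
  [ 0   0   1   2   -3 ]
  [ 0   0  -1  -2    3 ]
r3 → r3 + r2
  [ 1  -1  -1  -1  9/2 ]
  [ 0   0   1   2   -3 ]
  [ 0   0   0   0    0 ]
r1 → r1 + r2
  [ 1  -1  0  1  3/2 ]
  [ 0   0  1  2   -3 ]
  [ 0   0  0  0    0 ]

3/2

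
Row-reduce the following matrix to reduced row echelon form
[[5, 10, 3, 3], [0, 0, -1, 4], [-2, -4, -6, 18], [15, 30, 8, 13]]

R1 := 1/5·R1
  [  1   2  3/5  3/5 ]
  [  0   0   -1    4 ]
  [ -2  -4   -6   18 ]
  [ 15  30    8   13 ]
R3 := R3 + 2·R1
  [  1   2    3/5   3/5 ]
  [  0   0     -1     4 ]
  [  0   0  -24/5  96/5 ]
  [ 15  30      8    13 ]
R4 := R4 − 15·R1
  [ 1  2    3/5   3/5 ]
  [ 0  0     -1     4 ]
  [ 0  0  -24/5  96/5 ]
  [ 0  0     -1     4 ]
R2 := -1·R2
  [ 1  2    3/5   3/5 ]
  [ 0  0      1    -4 ]
  [ 0  0  -24/5  96/5 ]
  [ 0  0     -1     4 ]
R3 := R3 + 24/5·R2
  [ 1  2  3/5  3/5 ]
  [ 0  0    1   -4 ]
  [ 0  0    0    0 ]
  [ 0  0   -1    4 ]
R4 := R4 + R2
  [ 1  2  3/5  3/5 ]
  [ 0  0    1   -4 ]
  [ 0  0    0    0 ]
  [ 0  0    0    0 ]
R1 := R1 − 3/5·R2
  [ 1  2  0   3 ]
  [ 0  0  1  -4 ]
  [ 0  0  0   0 ]
  [ 0  0  0   0 ]

[[1, 2, 0, 3], [0, 0, 1, -4], [0, 0, 0, 0], [0, 0, 0, 0]]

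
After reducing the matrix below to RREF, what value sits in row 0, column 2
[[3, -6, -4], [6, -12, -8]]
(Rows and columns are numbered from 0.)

-4/3

R1 -> 1/3·R1
  [ 1   -2  -4/3 ]
  [ 6  -12    -8 ]
R2 -> R2 − 6·R1
  [ 1  -2  -4/3 ]
  [ 0   0     0 ]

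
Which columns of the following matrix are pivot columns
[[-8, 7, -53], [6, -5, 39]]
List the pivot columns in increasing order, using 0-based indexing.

0, 1

R1 -> -1/8·R1
  [ 1  -7/8  53/8 ]
  [ 6    -5    39 ]
R2 -> R2 − 6·R1
  [ 1  -7/8  53/8 ]
  [ 0   1/4  -3/4 ]
R2 -> 4·R2
  [ 1  -7/8  53/8 ]
  [ 0     1    -3 ]
R1 -> R1 + 7/8·R2
  [ 1  0   4 ]
  [ 0  1  -3 ]
Pivot columns are the columns containing a leading 1.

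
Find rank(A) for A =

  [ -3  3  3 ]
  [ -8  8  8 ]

rank = 1

R1 ← -1/3·R1
  [  1  -1  -1 ]
  [ -8   8   8 ]
R2 ← R2 + 8·R1
  [ 1  -1  -1 ]
  [ 0   0   0 ]
The reduced form has 1 nonzero row.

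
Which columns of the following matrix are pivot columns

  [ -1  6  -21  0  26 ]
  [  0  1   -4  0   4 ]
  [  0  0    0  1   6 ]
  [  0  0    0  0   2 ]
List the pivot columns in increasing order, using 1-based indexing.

1, 2, 4, 5

ρ1 -> -1·ρ1
  [ 1  -6  21  0  -26 ]
  [ 0   1  -4  0    4 ]
  [ 0   0   0  1    6 ]
  [ 0   0   0  0    2 ]
ρ4 -> 1/2·ρ4
  [ 1  -6  21  0  -26 ]
  [ 0   1  -4  0    4 ]
  [ 0   0   0  1    6 ]
  [ 0   0   0  0    1 ]
ρ3 -> ρ3 − 6·ρ4
  [ 1  -6  21  0  -26 ]
  [ 0   1  -4  0    4 ]
  [ 0   0   0  1    0 ]
  [ 0   0   0  0    1 ]
ρ2 -> ρ2 − 4·ρ4
  [ 1  -6  21  0  -26 ]
  [ 0   1  -4  0    0 ]
  [ 0   0   0  1    0 ]
  [ 0   0   0  0    1 ]
ρ1 -> ρ1 + 26·ρ4
  [ 1  -6  21  0  0 ]
  [ 0   1  -4  0  0 ]
  [ 0   0   0  1  0 ]
  [ 0   0   0  0  1 ]
ρ1 -> ρ1 + 6·ρ2
  [ 1  0  -3  0  0 ]
  [ 0  1  -4  0  0 ]
  [ 0  0   0  1  0 ]
  [ 0  0   0  0  1 ]
Pivot columns are the columns containing a leading 1.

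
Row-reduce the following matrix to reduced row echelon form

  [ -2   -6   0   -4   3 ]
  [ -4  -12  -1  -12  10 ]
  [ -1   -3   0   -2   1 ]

[[1, 3, 0, 2, 0], [0, 0, 1, 4, 0], [0, 0, 0, 0, 1]]

ρ1 -> -1/2·ρ1
  [  1    3   0    2  -3/2 ]
  [ -4  -12  -1  -12    10 ]
  [ -1   -3   0   -2     1 ]
ρ2 -> ρ2 + 4·ρ1
  [  1   3   0   2  -3/2 ]
  [  0   0  -1  -4     4 ]
  [ -1  -3   0  -2     1 ]
ρ3 -> ρ3 + ρ1
  [ 1  3   0   2  -3/2 ]
  [ 0  0  -1  -4     4 ]
  [ 0  0   0   0  -1/2 ]
ρ2 -> -1·ρ2
  [ 1  3  0  2  -3/2 ]
  [ 0  0  1  4    -4 ]
  [ 0  0  0  0  -1/2 ]
ρ3 -> -2·ρ3
  [ 1  3  0  2  -3/2 ]
  [ 0  0  1  4    -4 ]
  [ 0  0  0  0     1 ]
ρ2 -> ρ2 + 4·ρ3
  [ 1  3  0  2  -3/2 ]
  [ 0  0  1  4     0 ]
  [ 0  0  0  0     1 ]
ρ1 -> ρ1 + 3/2·ρ3
  [ 1  3  0  2  0 ]
  [ 0  0  1  4  0 ]
  [ 0  0  0  0  1 ]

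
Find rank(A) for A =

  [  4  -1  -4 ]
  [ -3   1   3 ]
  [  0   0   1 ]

rank = 3

Multiply r1 by 1/4.
  [  1  -1/4  -1 ]
  [ -3     1   3 ]
  [  0     0   1 ]
Add 3 times r1 to r2.
  [ 1  -1/4  -1 ]
  [ 0   1/4   0 ]
  [ 0     0   1 ]
Multiply r2 by 4.
  [ 1  -1/4  -1 ]
  [ 0     1   0 ]
  [ 0     0   1 ]
Add r3 to r1.
  [ 1  -1/4  0 ]
  [ 0     1  0 ]
  [ 0     0  1 ]
Add 1/4 times r2 to r1.
  [ 1  0  0 ]
  [ 0  1  0 ]
  [ 0  0  1 ]
The reduced form has 3 nonzero rows.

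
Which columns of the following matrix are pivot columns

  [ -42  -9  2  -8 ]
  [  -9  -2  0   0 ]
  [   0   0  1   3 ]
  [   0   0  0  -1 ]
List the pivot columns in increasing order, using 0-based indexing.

0, 1, 2, 3

ρ1 -> -1/42·ρ1
ρ2 -> ρ2 + 9·ρ1
ρ2 -> -14·ρ2
ρ4 -> -1·ρ4
ρ3 -> ρ3 − 3·ρ4
ρ2 -> ρ2 + 24·ρ4
ρ1 -> ρ1 − 4/21·ρ4
ρ2 -> ρ2 − 6·ρ3
ρ1 -> ρ1 + 1/21·ρ3
ρ1 -> ρ1 − 3/14·ρ2
Pivot columns are the columns containing a leading 1.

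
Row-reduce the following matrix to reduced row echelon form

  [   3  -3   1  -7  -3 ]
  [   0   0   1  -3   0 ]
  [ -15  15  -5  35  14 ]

R1 -> 1/3·R1
  [   1  -1  1/3  -7/3  -1 ]
  [   0   0    1    -3   0 ]
  [ -15  15   -5    35  14 ]
R3 -> R3 + 15·R1
  [ 1  -1  1/3  -7/3  -1 ]
  [ 0   0    1    -3   0 ]
  [ 0   0    0     0  -1 ]
R3 -> -1·R3
  [ 1  -1  1/3  -7/3  -1 ]
  [ 0   0    1    -3   0 ]
  [ 0   0    0     0   1 ]
R1 -> R1 + R3
  [ 1  -1  1/3  -7/3  0 ]
  [ 0   0    1    -3  0 ]
  [ 0   0    0     0  1 ]
R1 -> R1 − 1/3·R2
  [ 1  -1  0  -4/3  0 ]
  [ 0   0  1    -3  0 ]
  [ 0   0  0     0  1 ]

[[1, -1, 0, -4/3, 0], [0, 0, 1, -3, 0], [0, 0, 0, 0, 1]]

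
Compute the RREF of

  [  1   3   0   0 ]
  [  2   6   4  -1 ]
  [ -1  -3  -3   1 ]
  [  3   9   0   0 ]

[[1, 3, 0, 0], [0, 0, 1, 0], [0, 0, 0, 1], [0, 0, 0, 0]]

R2 → R2 − 2·R1
  [  1   3   0   0 ]
  [  0   0   4  -1 ]
  [ -1  -3  -3   1 ]
  [  3   9   0   0 ]
R3 → R3 + R1
  [ 1  3   0   0 ]
  [ 0  0   4  -1 ]
  [ 0  0  -3   1 ]
  [ 3  9   0   0 ]
R4 → R4 − 3·R1
  [ 1  3   0   0 ]
  [ 0  0   4  -1 ]
  [ 0  0  -3   1 ]
  [ 0  0   0   0 ]
R2 → 1/4·R2
  [ 1  3   0     0 ]
  [ 0  0   1  -1/4 ]
  [ 0  0  -3     1 ]
  [ 0  0   0     0 ]
R3 → R3 + 3·R2
  [ 1  3  0     0 ]
  [ 0  0  1  -1/4 ]
  [ 0  0  0   1/4 ]
  [ 0  0  0     0 ]
R3 → 4·R3
  [ 1  3  0     0 ]
  [ 0  0  1  -1/4 ]
  [ 0  0  0     1 ]
  [ 0  0  0     0 ]
R2 → R2 + 1/4·R3
  [ 1  3  0  0 ]
  [ 0  0  1  0 ]
  [ 0  0  0  1 ]
  [ 0  0  0  0 ]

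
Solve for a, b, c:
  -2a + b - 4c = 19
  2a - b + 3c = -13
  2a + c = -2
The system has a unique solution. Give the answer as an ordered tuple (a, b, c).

Form the augmented matrix and row-reduce:
  [ -2   1  -4  |   19 ]
  [  2  -1   3  |  -13 ]
  [  2   0   1  |   -2 ]
r1 ← -1/2·r1
  [ 1  -1/2  2  |  -19/2 ]
  [ 2    -1  3  |    -13 ]
  [ 2     0  1  |     -2 ]
r2 ← r2 − 2·r1
  [ 1  -1/2   2  |  -19/2 ]
  [ 0     0  -1  |      6 ]
  [ 2     0   1  |     -2 ]
r3 ← r3 − 2·r1
  [ 1  -1/2   2  |  -19/2 ]
  [ 0     0  -1  |      6 ]
  [ 0     1  -3  |     17 ]
r2 <-> r3
  [ 1  -1/2   2  |  -19/2 ]
  [ 0     1  -3  |     17 ]
  [ 0     0  -1  |      6 ]
r3 ← -1·r3
  [ 1  -1/2   2  |  -19/2 ]
  [ 0     1  -3  |     17 ]
  [ 0     0   1  |     -6 ]
r2 ← r2 + 3·r3
  [ 1  -1/2  2  |  -19/2 ]
  [ 0     1  0  |     -1 ]
  [ 0     0  1  |     -6 ]
r1 ← r1 − 2·r3
  [ 1  -1/2  0  |  5/2 ]
  [ 0     1  0  |   -1 ]
  [ 0     0  1  |   -6 ]
r1 ← r1 + 1/2·r2
  [ 1  0  0  |   2 ]
  [ 0  1  0  |  -1 ]
  [ 0  0  1  |  -6 ]
Reading off the last column: a = 2, b = -1, c = -6.

(2, -1, -6)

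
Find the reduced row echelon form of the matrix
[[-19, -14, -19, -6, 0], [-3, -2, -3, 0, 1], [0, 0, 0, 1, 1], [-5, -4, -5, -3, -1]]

[[1, 0, 1, 0, 0], [0, 1, 0, 0, 0], [0, 0, 0, 1, 0], [0, 0, 0, 0, 1]]

Multiply R1 by -1/19.
  [  1  14/19   1  6/19   0 ]
  [ -3     -2  -3     0   1 ]
  [  0      0   0     1   1 ]
  [ -5     -4  -5    -3  -1 ]
Add 3 times R1 to R2.
  [  1  14/19   1   6/19   0 ]
  [  0   4/19   0  18/19   1 ]
  [  0      0   0      1   1 ]
  [ -5     -4  -5     -3  -1 ]
Add 5 times R1 to R4.
  [ 1  14/19  1    6/19   0 ]
  [ 0   4/19  0   18/19   1 ]
  [ 0      0  0       1   1 ]
  [ 0  -6/19  0  -27/19  -1 ]
Multiply R2 by 19/4.
  [ 1  14/19  1    6/19     0 ]
  [ 0      1  0     9/2  19/4 ]
  [ 0      0  0       1     1 ]
  [ 0  -6/19  0  -27/19    -1 ]
Add 6/19 times R2 to R4.
  [ 1  14/19  1  6/19     0 ]
  [ 0      1  0   9/2  19/4 ]
  [ 0      0  0     1     1 ]
  [ 0      0  0     0   1/2 ]
Multiply R4 by 2.
  [ 1  14/19  1  6/19     0 ]
  [ 0      1  0   9/2  19/4 ]
  [ 0      0  0     1     1 ]
  [ 0      0  0     0     1 ]
Subtract R4 from R3.
  [ 1  14/19  1  6/19     0 ]
  [ 0      1  0   9/2  19/4 ]
  [ 0      0  0     1     0 ]
  [ 0      0  0     0     1 ]
Subtract 19/4 times R4 from R2.
  [ 1  14/19  1  6/19  0 ]
  [ 0      1  0   9/2  0 ]
  [ 0      0  0     1  0 ]
  [ 0      0  0     0  1 ]
Subtract 9/2 times R3 from R2.
  [ 1  14/19  1  6/19  0 ]
  [ 0      1  0     0  0 ]
  [ 0      0  0     1  0 ]
  [ 0      0  0     0  1 ]
Subtract 6/19 times R3 from R1.
  [ 1  14/19  1  0  0 ]
  [ 0      1  0  0  0 ]
  [ 0      0  0  1  0 ]
  [ 0      0  0  0  1 ]
Subtract 14/19 times R2 from R1.
  [ 1  0  1  0  0 ]
  [ 0  1  0  0  0 ]
  [ 0  0  0  1  0 ]
  [ 0  0  0  0  1 ]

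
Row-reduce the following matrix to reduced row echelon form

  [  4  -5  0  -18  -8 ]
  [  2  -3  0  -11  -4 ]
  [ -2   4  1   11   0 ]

[[1, 0, 0, 1/2, -2], [0, 1, 0, 4, 0], [0, 0, 1, -4, -4]]

Multiply R1 by 1/4.
  [  1  -5/4  0  -9/2  -2 ]
  [  2    -3  0   -11  -4 ]
  [ -2     4  1    11   0 ]
Subtract 2 times R1 from R2.
  [  1  -5/4  0  -9/2  -2 ]
  [  0  -1/2  0    -2   0 ]
  [ -2     4  1    11   0 ]
Add 2 times R1 to R3.
  [ 1  -5/4  0  -9/2  -2 ]
  [ 0  -1/2  0    -2   0 ]
  [ 0   3/2  1     2  -4 ]
Multiply R2 by -2.
  [ 1  -5/4  0  -9/2  -2 ]
  [ 0     1  0     4   0 ]
  [ 0   3/2  1     2  -4 ]
Subtract 3/2 times R2 from R3.
  [ 1  -5/4  0  -9/2  -2 ]
  [ 0     1  0     4   0 ]
  [ 0     0  1    -4  -4 ]
Add 5/4 times R2 to R1.
  [ 1  0  0  1/2  -2 ]
  [ 0  1  0    4   0 ]
  [ 0  0  1   -4  -4 ]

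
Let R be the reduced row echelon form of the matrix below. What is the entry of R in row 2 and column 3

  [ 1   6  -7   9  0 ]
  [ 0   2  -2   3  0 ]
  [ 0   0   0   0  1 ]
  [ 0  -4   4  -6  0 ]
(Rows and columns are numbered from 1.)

-1

R2 → 1/2·R2
  [ 1   6  -7    9  0 ]
  [ 0   1  -1  3/2  0 ]
  [ 0   0   0    0  1 ]
  [ 0  -4   4   -6  0 ]
R4 → R4 + 4·R2
  [ 1  6  -7    9  0 ]
  [ 0  1  -1  3/2  0 ]
  [ 0  0   0    0  1 ]
  [ 0  0   0    0  0 ]
R1 → R1 − 6·R2
  [ 1  0  -1    0  0 ]
  [ 0  1  -1  3/2  0 ]
  [ 0  0   0    0  1 ]
  [ 0  0   0    0  0 ]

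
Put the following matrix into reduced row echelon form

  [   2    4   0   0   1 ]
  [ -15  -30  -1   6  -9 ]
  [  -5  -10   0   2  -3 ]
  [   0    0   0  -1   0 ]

[[1, 2, 0, 0, 0], [0, 0, 1, 0, 0], [0, 0, 0, 1, 0], [0, 0, 0, 0, 1]]

R1 ← 1/2·R1
  [   1    2   0   0  1/2 ]
  [ -15  -30  -1   6   -9 ]
  [  -5  -10   0   2   -3 ]
  [   0    0   0  -1    0 ]
R2 ← R2 + 15·R1
  [  1    2   0   0   1/2 ]
  [  0    0  -1   6  -3/2 ]
  [ -5  -10   0   2    -3 ]
  [  0    0   0  -1     0 ]
R3 ← R3 + 5·R1
  [ 1  2   0   0   1/2 ]
  [ 0  0  -1   6  -3/2 ]
  [ 0  0   0   2  -1/2 ]
  [ 0  0   0  -1     0 ]
R2 ← -1·R2
  [ 1  2  0   0   1/2 ]
  [ 0  0  1  -6   3/2 ]
  [ 0  0  0   2  -1/2 ]
  [ 0  0  0  -1     0 ]
R3 ← 1/2·R3
  [ 1  2  0   0   1/2 ]
  [ 0  0  1  -6   3/2 ]
  [ 0  0  0   1  -1/4 ]
  [ 0  0  0  -1     0 ]
R4 ← R4 + R3
  [ 1  2  0   0   1/2 ]
  [ 0  0  1  -6   3/2 ]
  [ 0  0  0   1  -1/4 ]
  [ 0  0  0   0  -1/4 ]
R4 ← -4·R4
  [ 1  2  0   0   1/2 ]
  [ 0  0  1  -6   3/2 ]
  [ 0  0  0   1  -1/4 ]
  [ 0  0  0   0     1 ]
R3 ← R3 + 1/4·R4
  [ 1  2  0   0  1/2 ]
  [ 0  0  1  -6  3/2 ]
  [ 0  0  0   1    0 ]
  [ 0  0  0   0    1 ]
R2 ← R2 − 3/2·R4
  [ 1  2  0   0  1/2 ]
  [ 0  0  1  -6    0 ]
  [ 0  0  0   1    0 ]
  [ 0  0  0   0    1 ]
R1 ← R1 − 1/2·R4
  [ 1  2  0   0  0 ]
  [ 0  0  1  -6  0 ]
  [ 0  0  0   1  0 ]
  [ 0  0  0   0  1 ]
R2 ← R2 + 6·R3
  [ 1  2  0  0  0 ]
  [ 0  0  1  0  0 ]
  [ 0  0  0  1  0 ]
  [ 0  0  0  0  1 ]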